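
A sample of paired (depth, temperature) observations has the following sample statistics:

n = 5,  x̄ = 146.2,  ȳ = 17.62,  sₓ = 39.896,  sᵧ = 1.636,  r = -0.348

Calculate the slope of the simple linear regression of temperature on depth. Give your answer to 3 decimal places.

-0.014

b = r · sᵧ/sₓ = -0.348 · 1.636/39.896 = -0.014270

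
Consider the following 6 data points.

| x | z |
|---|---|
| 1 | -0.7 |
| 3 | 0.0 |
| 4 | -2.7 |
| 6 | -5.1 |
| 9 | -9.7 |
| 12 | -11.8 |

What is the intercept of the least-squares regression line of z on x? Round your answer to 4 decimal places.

1.7606

n = 6, Σx = 35, Σy = -30, Σxy = -271, Σx² = 287
Sxx = Σx² − (Σx)²/n = 287 − 204.166667 = 82.833333
Sxy = Σxy − (Σx)(Σy)/n = -271 − (-175) = -96
b = Sxy/Sxx = -96/82.833333 = -1.158954
a = ȳ − b·x̄ = -5 − (-1.158954)·5.833333 = 1.760563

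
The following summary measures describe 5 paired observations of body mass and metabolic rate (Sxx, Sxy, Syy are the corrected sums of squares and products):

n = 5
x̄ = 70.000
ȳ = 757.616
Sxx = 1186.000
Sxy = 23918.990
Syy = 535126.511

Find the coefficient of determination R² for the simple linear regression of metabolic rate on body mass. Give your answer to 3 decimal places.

R² = Sxy²/(Sxx·Syy) = (23918.99)²/(1186·535126.511) = 0.901456

0.901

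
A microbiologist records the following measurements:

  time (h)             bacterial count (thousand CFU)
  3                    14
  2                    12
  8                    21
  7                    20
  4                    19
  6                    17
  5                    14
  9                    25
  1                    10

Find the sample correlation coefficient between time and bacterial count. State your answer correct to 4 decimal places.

n = 9, Σx = 45, Σy = 152, Σxy = 857, Σx² = 285, Σy² = 2752
Sxx = Σx² − (Σx)²/n = 285 − 225 = 60
Sxy = Σxy − (Σx)(Σy)/n = 857 − 760 = 97
Syy = Σy² − (Σy)²/n = 2752 − 2567.111111 = 184.888889
r = Sxy/√(Sxx·Syy) = 97/√(11093.333333) = 97/105.324894 = 0.920960

0.9210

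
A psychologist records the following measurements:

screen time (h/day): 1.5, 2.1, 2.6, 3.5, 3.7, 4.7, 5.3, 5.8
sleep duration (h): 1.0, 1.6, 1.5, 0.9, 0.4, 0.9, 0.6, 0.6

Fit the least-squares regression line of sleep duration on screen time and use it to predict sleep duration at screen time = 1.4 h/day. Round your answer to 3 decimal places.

1.357

n = 8, Σx = 29.2, Σy = 7.5, Σxy = 24.28, Σx² = 123.18
Sxx = Σx² − (Σx)²/n = 123.18 − 106.58 = 16.6
Sxy = Σxy − (Σx)(Σy)/n = 24.28 − 27.375 = -3.095
b = Sxy/Sxx = -3.095/16.6 = -0.186446
a = ȳ − b·x̄ = 0.9375 − (-0.186446)·3.65 = 1.618027
ŷ(1.4) = a + b·1.4 = 1.618027 + (-0.186446)·1.4 = 1.357003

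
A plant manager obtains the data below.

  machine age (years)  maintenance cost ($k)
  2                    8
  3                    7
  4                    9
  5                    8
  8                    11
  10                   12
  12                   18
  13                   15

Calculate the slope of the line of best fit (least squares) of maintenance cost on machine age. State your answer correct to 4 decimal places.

0.8408

n = 8, Σx = 57, Σy = 88, Σxy = 732, Σx² = 531
Sxx = Σx² − (Σx)²/n = 531 − 406.125 = 124.875
Sxy = Σxy − (Σx)(Σy)/n = 732 − 627 = 105
b = Sxy/Sxx = 105/124.875 = 0.840841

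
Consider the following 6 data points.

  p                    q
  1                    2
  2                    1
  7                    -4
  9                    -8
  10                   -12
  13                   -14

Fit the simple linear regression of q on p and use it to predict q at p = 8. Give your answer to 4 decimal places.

-7.2242

n = 6, Σx = 42, Σy = -35, Σxy = -398, Σx² = 404
Sxx = Σx² − (Σx)²/n = 404 − 294 = 110
Sxy = Σxy − (Σx)(Σy)/n = -398 − (-245) = -153
b = Sxy/Sxx = -153/110 = -1.390909
a = ȳ − b·x̄ = -5.833333 − (-1.390909)·7 = 3.903030
ŷ(8) = a + b·8 = 3.903030 + (-1.390909)·8 = -7.224242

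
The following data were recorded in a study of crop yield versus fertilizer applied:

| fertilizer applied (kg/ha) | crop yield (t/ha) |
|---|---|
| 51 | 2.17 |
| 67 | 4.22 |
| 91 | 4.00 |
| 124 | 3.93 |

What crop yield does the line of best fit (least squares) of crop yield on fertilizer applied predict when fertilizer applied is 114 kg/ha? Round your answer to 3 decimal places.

n = 4, Σx = 333, Σy = 14.32, Σxy = 1244.73, Σx² = 30747
Sxx = Σx² − (Σx)²/n = 30747 − 27722.25 = 3024.75
Sxy = Σxy − (Σx)(Σy)/n = 1244.73 − 1192.14 = 52.59
b = Sxy/Sxx = 52.59/3024.75 = 0.017387
a = ȳ − b·x̄ = 3.58 − 0.017387·83.25 = 2.132569
ŷ(114) = a + b·114 = 2.132569 + 0.017387·114 = 4.114637

4.115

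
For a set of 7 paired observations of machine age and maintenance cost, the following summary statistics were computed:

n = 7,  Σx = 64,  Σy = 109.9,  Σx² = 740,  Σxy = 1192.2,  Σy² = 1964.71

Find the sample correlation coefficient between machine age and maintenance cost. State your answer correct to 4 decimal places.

0.9735

Sxx = Σx² − (Σx)²/n = 740 − 585.142857 = 154.857143
Sxy = Σxy − (Σx)(Σy)/n = 1192.2 − 1004.8 = 187.4
Syy = Σy² − (Σy)²/n = 1964.71 − 1725.43 = 239.28
r = Sxy/√(Sxx·Syy) = 187.4/√(37054.217143) = 187.4/192.494720 = 0.973533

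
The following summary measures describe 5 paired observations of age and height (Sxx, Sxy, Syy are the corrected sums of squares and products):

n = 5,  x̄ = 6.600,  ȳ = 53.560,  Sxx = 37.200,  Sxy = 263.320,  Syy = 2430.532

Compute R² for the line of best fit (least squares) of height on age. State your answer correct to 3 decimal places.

0.767

R² = Sxy²/(Sxx·Syy) = (263.32)²/(37.2·2430.532) = 0.766873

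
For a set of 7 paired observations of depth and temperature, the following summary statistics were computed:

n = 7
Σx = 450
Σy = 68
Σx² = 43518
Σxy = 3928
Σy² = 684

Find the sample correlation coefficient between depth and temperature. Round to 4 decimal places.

Sxx = Σx² − (Σx)²/n = 43518 − 28928.571429 = 14589.428571
Sxy = Σxy − (Σx)(Σy)/n = 3928 − 4371.428571 = -443.428571
Syy = Σy² − (Σy)²/n = 684 − 660.571429 = 23.428571
r = Sxy/√(Sxx·Syy) = -443.428571/√(341809.469388) = -443.428571/584.644738 = -0.758458

-0.7585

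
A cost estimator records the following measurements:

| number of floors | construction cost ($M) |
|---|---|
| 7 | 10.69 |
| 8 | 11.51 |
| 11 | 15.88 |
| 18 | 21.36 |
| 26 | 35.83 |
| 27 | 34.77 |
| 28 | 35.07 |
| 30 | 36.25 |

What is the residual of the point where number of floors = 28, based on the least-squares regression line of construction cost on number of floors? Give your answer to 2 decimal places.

-0.34

n = 8, Σx = 155, Σy = 201.36, Σxy = 4665.9, Σx² = 3647
Sxx = Σx² − (Σx)²/n = 3647 − 3003.125 = 643.875
Sxy = Σxy − (Σx)(Σy)/n = 4665.9 − 3901.35 = 764.55
b = Sxy/Sxx = 764.55/643.875 = 1.187420
a = ȳ − b·x̄ = 25.17 − 1.187420·19.375 = 2.163739
ŷ(28) = 2.163739 + 1.187420·28 = 35.411497
residual = y − ŷ = 35.07 − 35.411497 = -0.341497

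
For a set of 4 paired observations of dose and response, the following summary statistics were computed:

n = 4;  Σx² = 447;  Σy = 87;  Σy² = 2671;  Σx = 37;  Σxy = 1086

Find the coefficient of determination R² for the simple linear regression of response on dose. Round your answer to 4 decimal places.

0.9697

Sxx = Σx² − (Σx)²/n = 447 − 342.25 = 104.75
Sxy = Σxy − (Σx)(Σy)/n = 1086 − 804.75 = 281.25
Syy = Σy² − (Σy)²/n = 2671 − 1892.25 = 778.75
R² = Sxy²/(Sxx·Syy) = (281.25)²/(104.75·778.75) = 0.969690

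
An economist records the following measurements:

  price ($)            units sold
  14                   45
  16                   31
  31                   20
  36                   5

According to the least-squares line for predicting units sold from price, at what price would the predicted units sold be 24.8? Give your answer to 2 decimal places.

24.56

n = 4, Σx = 97, Σy = 101, Σxy = 1926, Σx² = 2709
Sxx = Σx² − (Σx)²/n = 2709 − 2352.25 = 356.75
Sxy = Σxy − (Σx)(Σy)/n = 1926 − 2449.25 = -523.25
b = Sxy/Sxx = -523.25/356.75 = -1.466713
a = ȳ − b·x̄ = 25.25 − (-1.466713)·24.25 = 60.817800
Set a + b·x = 24.8: x = (24.8 − 60.817800) / (-1.466713) = 24.556808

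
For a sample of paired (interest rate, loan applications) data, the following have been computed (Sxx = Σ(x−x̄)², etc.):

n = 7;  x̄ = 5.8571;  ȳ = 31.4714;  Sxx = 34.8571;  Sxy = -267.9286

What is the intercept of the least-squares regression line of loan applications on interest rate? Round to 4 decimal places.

b = Sxy/Sxx = -267.9286/34.8571 = -7.686486
a = ȳ − b·x̄ = 31.4714 − (-7.686486)·5.8571 = 76.491915

76.4919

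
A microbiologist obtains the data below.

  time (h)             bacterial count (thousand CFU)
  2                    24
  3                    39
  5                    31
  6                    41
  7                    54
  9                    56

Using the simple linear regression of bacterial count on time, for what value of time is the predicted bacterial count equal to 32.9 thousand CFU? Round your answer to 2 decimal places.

3.46

n = 6, Σx = 32, Σy = 245, Σxy = 1448, Σx² = 204
Sxx = Σx² − (Σx)²/n = 204 − 170.666667 = 33.333333
Sxy = Σxy − (Σx)(Σy)/n = 1448 − 1306.666667 = 141.333333
b = Sxy/Sxx = 141.333333/33.333333 = 4.24
a = ȳ − b·x̄ = 40.833333 − 4.24·5.333333 = 18.22
Set a + b·x = 32.9: x = (32.9 − 18.22) / 4.24 = 3.462264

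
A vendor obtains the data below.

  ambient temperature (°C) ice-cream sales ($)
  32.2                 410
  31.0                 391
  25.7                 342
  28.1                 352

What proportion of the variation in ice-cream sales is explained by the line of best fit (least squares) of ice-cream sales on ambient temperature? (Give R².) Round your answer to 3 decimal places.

0.951

n = 4, Σx = 117, Σy = 1495, Σxy = 44003.6, Σx² = 3447.94, Σy² = 561849
Sxx = Σx² − (Σx)²/n = 3447.94 − 3422.25 = 25.69
Sxy = Σxy − (Σx)(Σy)/n = 44003.6 − 43728.75 = 274.85
Syy = Σy² − (Σy)²/n = 561849 − 558756.25 = 3092.75
R² = Sxy²/(Sxx·Syy) = (274.85)²/(25.69·3092.75) = 0.950786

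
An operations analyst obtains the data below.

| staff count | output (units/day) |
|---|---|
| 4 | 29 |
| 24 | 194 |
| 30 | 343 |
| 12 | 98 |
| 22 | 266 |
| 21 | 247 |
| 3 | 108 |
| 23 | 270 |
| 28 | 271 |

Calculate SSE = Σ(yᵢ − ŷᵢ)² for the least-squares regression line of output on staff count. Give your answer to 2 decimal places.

12980.76

n = 9, Σx = 167, Σy = 1826, Σxy = 41399, Σx² = 3883, Σy² = 455500
Sxx = Σx² − (Σx)²/n = 3883 − 3098.777778 = 784.222222
Sxy = Σxy − (Σx)(Σy)/n = 41399 − 33882.444444 = 7516.555556
Syy = Σy² − (Σy)²/n = 455500 − 370475.111111 = 85024.888889
b = Sxy/Sxx = 7516.555556/784.222222 = 9.584727
SSE = Syy − b·Sxy = 85024.888889 − 9.584727·7516.555556 = 12980.759280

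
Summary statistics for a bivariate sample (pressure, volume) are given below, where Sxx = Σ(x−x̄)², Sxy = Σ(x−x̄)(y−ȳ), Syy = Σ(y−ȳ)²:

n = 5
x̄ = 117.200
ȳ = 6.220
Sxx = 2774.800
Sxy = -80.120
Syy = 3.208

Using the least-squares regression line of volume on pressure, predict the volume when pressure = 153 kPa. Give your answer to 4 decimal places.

b = Sxy/Sxx = -80.12/2774.8 = -0.028874
a = ȳ − b·x̄ = 6.22 − (-0.028874)·117.2 = 9.604051
ŷ(153) = a + b·153 = 9.604051 + (-0.028874)·153 = 5.186305

5.1863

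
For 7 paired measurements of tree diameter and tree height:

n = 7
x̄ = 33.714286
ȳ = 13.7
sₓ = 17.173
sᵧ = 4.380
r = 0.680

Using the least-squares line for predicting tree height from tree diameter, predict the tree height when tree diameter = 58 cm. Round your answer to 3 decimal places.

17.912

b = r · sᵧ/sₓ = 0.68 · 4.38/17.173 = 0.173435
a = ȳ − b·x̄ = 13.7 − 0.173435·33.714286 = 7.852761
ŷ(58) = a + b·58 = 7.852761 + 0.173435·58 = 17.911994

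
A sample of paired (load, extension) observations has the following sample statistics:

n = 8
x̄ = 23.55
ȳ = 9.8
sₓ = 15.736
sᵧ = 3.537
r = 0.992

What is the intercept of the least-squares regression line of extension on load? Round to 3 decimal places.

b = r · sᵧ/sₓ = 0.992 · 3.537/15.736 = 0.222973
a = ȳ − b·x̄ = 9.8 − 0.222973·23.55 = 4.548985

4.549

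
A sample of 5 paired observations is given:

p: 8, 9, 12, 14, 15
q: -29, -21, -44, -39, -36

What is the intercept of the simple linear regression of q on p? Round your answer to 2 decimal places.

-10.54

n = 5, Σx = 58, Σy = -169, Σxy = -2035, Σx² = 710
Sxx = Σx² − (Σx)²/n = 710 − 672.8 = 37.2
Sxy = Σxy − (Σx)(Σy)/n = -2035 − (-1960.4) = -74.6
b = Sxy/Sxx = -74.6/37.2 = -2.005376
a = ȳ − b·x̄ = -33.8 − (-2.005376)·11.6 = -10.537634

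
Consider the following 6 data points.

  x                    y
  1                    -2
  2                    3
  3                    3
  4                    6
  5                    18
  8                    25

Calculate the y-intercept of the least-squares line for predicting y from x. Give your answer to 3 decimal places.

n = 6, Σx = 23, Σy = 53, Σxy = 327, Σx² = 119
Sxx = Σx² − (Σx)²/n = 119 − 88.166667 = 30.833333
Sxy = Σxy − (Σx)(Σy)/n = 327 − 203.166667 = 123.833333
b = Sxy/Sxx = 123.833333/30.833333 = 4.016216
a = ȳ − b·x̄ = 8.833333 − 4.016216·3.833333 = -6.562162

-6.562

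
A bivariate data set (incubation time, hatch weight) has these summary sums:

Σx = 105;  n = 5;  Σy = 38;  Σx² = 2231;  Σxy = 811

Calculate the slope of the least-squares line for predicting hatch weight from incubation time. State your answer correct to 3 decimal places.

0.500

Sxx = Σx² − (Σx)²/n = 2231 − 2205 = 26
Sxy = Σxy − (Σx)(Σy)/n = 811 − 798 = 13
b = Sxy/Sxx = 13/26 = 0.5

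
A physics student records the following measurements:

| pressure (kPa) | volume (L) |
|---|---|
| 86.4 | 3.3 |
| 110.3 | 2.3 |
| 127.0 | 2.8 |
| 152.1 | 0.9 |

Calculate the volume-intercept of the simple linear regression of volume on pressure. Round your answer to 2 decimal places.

n = 4, Σx = 475.8, Σy = 9.3, Σxy = 1031.3, Σx² = 58894.46
Sxx = Σx² − (Σx)²/n = 58894.46 − 56596.41 = 2298.05
Sxy = Σxy − (Σx)(Σy)/n = 1031.3 − 1106.235 = -74.935
b = Sxy/Sxx = -74.935/2298.05 = -0.032608
a = ȳ − b·x̄ = 2.325 − (-0.032608)·118.95 = 6.203731

6.20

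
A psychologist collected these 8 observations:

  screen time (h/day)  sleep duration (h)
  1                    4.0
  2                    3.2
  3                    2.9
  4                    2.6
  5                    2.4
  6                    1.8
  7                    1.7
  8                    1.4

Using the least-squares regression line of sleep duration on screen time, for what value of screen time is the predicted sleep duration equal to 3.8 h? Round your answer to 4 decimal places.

n = 8, Σx = 36, Σy = 20, Σxy = 75.4, Σx² = 204
Sxx = Σx² − (Σx)²/n = 204 − 162 = 42
Sxy = Σxy − (Σx)(Σy)/n = 75.4 − 90 = -14.6
b = Sxy/Sxx = -14.6/42 = -0.347619
a = ȳ − b·x̄ = 2.5 − (-0.347619)·4.5 = 4.064286
Set a + b·x = 3.8: x = (3.8 − 4.064286) / (-0.347619) = 0.760274

0.7603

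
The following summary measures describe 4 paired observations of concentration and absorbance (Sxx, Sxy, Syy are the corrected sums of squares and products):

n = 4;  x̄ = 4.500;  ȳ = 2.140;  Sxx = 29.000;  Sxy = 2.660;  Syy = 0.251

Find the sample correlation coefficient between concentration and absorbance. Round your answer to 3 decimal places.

0.986

r = Sxy/√(Sxx·Syy) = 2.66/√(7.279) = 2.66/2.697962 = 0.985929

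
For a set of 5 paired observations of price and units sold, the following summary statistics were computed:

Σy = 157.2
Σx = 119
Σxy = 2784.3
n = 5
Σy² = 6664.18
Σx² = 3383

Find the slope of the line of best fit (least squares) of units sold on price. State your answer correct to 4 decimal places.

-1.7376

Sxx = Σx² − (Σx)²/n = 3383 − 2832.2 = 550.8
Sxy = Σxy − (Σx)(Σy)/n = 2784.3 − 3741.36 = -957.06
b = Sxy/Sxx = -957.06/550.8 = -1.737582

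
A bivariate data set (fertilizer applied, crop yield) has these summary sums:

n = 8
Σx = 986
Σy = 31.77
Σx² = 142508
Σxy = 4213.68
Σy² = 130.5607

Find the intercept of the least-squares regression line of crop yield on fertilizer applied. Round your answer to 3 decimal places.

Sxx = Σx² − (Σx)²/n = 142508 − 121524.5 = 20983.5
Sxy = Σxy − (Σx)(Σy)/n = 4213.68 − 3915.6525 = 298.0275
b = Sxy/Sxx = 298.0275/20983.5 = 0.014203
a = ȳ − b·x̄ = 3.97125 − 0.014203·123.25 = 2.220737

2.221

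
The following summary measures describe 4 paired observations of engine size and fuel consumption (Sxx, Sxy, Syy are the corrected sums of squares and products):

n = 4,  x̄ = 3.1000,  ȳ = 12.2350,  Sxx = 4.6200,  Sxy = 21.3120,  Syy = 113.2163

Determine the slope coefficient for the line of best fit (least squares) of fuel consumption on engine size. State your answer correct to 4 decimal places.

4.6130

b = Sxy/Sxx = 21.312/4.62 = 4.612987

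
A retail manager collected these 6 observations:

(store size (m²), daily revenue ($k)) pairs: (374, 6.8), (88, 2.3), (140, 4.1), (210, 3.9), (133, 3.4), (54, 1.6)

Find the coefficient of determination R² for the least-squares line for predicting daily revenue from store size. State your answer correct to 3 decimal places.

n = 6, Σx = 999, Σy = 22.1, Σxy = 4677.2, Σx² = 231925, Σy² = 97.67
Sxx = Σx² − (Σx)²/n = 231925 − 166333.5 = 65591.5
Sxy = Σxy − (Σx)(Σy)/n = 4677.2 − 3679.65 = 997.55
Syy = Σy² − (Σy)²/n = 97.67 − 81.401667 = 16.268333
R² = Sxy²/(Sxx·Syy) = (997.55)²/(65591.5·16.268333) = 0.932564

0.933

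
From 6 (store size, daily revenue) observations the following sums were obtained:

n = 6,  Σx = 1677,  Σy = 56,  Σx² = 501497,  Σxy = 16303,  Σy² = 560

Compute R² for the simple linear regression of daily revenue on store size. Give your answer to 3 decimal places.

Sxx = Σx² − (Σx)²/n = 501497 − 468721.5 = 32775.5
Sxy = Σxy − (Σx)(Σy)/n = 16303 − 15652 = 651
Syy = Σy² − (Σy)²/n = 560 − 522.666667 = 37.333333
R² = Sxy²/(Sxx·Syy) = (651)²/(32775.5·37.333333) = 0.346351

0.346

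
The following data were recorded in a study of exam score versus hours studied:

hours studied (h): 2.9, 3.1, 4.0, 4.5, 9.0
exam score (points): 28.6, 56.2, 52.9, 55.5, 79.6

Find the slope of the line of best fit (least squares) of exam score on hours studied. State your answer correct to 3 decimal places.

n = 5, Σx = 23.5, Σy = 272.8, Σxy = 1434.91, Σx² = 135.27
Sxx = Σx² − (Σx)²/n = 135.27 − 110.45 = 24.82
Sxy = Σxy − (Σx)(Σy)/n = 1434.91 − 1282.16 = 152.75
b = Sxy/Sxx = 152.75/24.82 = 6.154311

6.154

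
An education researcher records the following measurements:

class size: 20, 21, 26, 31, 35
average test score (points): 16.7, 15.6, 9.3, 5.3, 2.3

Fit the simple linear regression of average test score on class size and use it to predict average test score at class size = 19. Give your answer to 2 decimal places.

17.22

n = 5, Σx = 133, Σy = 49.2, Σxy = 1148.2, Σx² = 3703
Sxx = Σx² − (Σx)²/n = 3703 − 3537.8 = 165.2
Sxy = Σxy − (Σx)(Σy)/n = 1148.2 − 1308.72 = -160.52
b = Sxy/Sxx = -160.52/165.2 = -0.971671
a = ȳ − b·x̄ = 9.84 − (-0.971671)·26.6 = 35.686441
ŷ(19) = a + b·19 = 35.686441 + (-0.971671)·19 = 17.224697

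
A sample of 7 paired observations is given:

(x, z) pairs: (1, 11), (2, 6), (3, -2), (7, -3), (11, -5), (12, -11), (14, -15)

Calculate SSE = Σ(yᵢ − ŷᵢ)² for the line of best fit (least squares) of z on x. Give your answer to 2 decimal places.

67.65

n = 7, Σx = 50, Σy = -19, Σxy = -401, Σx² = 524, Σy² = 541
Sxx = Σx² − (Σx)²/n = 524 − 357.142857 = 166.857143
Sxy = Σxy − (Σx)(Σy)/n = -401 − (-135.714286) = -265.285714
Syy = Σy² − (Σy)²/n = 541 − 51.571429 = 489.428571
b = Sxy/Sxx = -265.285714/166.857143 = -1.589897
SSE = Syy − b·Sxy = 489.428571 − (-1.589897)·(-265.285714) = 67.651541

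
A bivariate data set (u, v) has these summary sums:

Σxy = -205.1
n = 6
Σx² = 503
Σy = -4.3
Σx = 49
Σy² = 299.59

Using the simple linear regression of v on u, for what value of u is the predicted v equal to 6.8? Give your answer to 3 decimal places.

3.619

Sxx = Σx² − (Σx)²/n = 503 − 400.166667 = 102.833333
Sxy = Σxy − (Σx)(Σy)/n = -205.1 − (-35.116667) = -169.983333
b = Sxy/Sxx = -169.983333/102.833333 = -1.652998
a = ȳ − b·x̄ = -0.716667 − (-1.652998)·8.166667 = 12.782820
Set a + b·x = 6.8: x = (6.8 − 12.782820) / (-1.652998) = 3.619374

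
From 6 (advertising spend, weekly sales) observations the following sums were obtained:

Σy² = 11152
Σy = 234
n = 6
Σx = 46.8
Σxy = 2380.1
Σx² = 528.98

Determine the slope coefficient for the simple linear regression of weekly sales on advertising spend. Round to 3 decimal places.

3.385

Sxx = Σx² − (Σx)²/n = 528.98 − 365.04 = 163.94
Sxy = Σxy − (Σx)(Σy)/n = 2380.1 − 1825.2 = 554.9
b = Sxy/Sxx = 554.9/163.94 = 3.384775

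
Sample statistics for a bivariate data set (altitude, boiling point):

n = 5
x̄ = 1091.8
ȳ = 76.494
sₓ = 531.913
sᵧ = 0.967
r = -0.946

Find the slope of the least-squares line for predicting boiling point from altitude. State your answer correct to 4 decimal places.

-0.0017

b = r · sᵧ/sₓ = -0.946 · 0.967/531.913 = -0.001720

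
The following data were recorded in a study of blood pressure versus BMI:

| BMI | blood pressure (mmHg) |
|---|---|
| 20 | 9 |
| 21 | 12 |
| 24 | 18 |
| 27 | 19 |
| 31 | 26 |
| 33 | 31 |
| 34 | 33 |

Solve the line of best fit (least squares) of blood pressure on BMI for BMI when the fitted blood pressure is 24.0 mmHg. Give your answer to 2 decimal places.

28.93

n = 7, Σx = 190, Σy = 148, Σxy = 4328, Σx² = 5352
Sxx = Σx² − (Σx)²/n = 5352 − 5157.142857 = 194.857143
Sxy = Σxy − (Σx)(Σy)/n = 4328 − 4017.142857 = 310.857143
b = Sxy/Sxx = 310.857143/194.857143 = 1.595308
a = ȳ − b·x̄ = 21.142857 − 1.595308·27.142857 = -22.158358
Set a + b·x = 24.0: x = (24.0 − (-22.158358)) / 1.595308 = 28.933824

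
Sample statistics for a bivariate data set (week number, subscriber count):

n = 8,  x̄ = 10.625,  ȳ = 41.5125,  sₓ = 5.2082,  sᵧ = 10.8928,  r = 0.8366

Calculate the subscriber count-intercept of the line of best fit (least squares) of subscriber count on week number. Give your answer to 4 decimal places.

b = r · sᵧ/sₓ = 0.8366 · 10.8928/5.2082 = 1.749725
a = ȳ − b·x̄ = 41.5125 − 1.749725·10.625 = 22.921674

22.9217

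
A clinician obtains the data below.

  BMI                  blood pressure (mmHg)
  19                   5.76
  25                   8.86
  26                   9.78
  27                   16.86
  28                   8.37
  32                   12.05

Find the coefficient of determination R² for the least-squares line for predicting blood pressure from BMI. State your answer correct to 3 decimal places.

0.326

n = 6, Σx = 157, Σy = 61.68, Σxy = 1660.4, Σx² = 4199, Σy² = 706.8446
Sxx = Σx² − (Σx)²/n = 4199 − 4108.166667 = 90.833333
Sxy = Σxy − (Σx)(Σy)/n = 1660.4 − 1613.96 = 46.44
Syy = Σy² − (Σy)²/n = 706.8446 − 634.0704 = 72.7742
R² = Sxy²/(Sxx·Syy) = (46.44)²/(90.833333·72.7742) = 0.326258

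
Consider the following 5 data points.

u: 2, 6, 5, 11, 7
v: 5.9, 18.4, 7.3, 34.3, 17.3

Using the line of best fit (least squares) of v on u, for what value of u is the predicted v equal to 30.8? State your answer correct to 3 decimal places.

10.490

n = 5, Σx = 31, Σy = 83.2, Σxy = 657.1, Σx² = 235
Sxx = Σx² − (Σx)²/n = 235 − 192.2 = 42.8
Sxy = Σxy − (Σx)(Σy)/n = 657.1 − 515.84 = 141.26
b = Sxy/Sxx = 141.26/42.8 = 3.300467
a = ȳ − b·x̄ = 16.64 − 3.300467·6.2 = -3.822897
Set a + b·x = 30.8: x = (30.8 − (-3.822897)) / 3.300467 = 10.490302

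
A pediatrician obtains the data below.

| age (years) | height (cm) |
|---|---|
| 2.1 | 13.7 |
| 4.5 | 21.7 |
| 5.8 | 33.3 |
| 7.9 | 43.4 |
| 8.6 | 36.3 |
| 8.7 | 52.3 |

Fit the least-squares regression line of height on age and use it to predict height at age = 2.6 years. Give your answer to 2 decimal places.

15.30

n = 6, Σx = 37.6, Σy = 200.7, Σxy = 1429.61, Σx² = 270.36
Sxx = Σx² − (Σx)²/n = 270.36 − 235.626667 = 34.733333
Sxy = Σxy − (Σx)(Σy)/n = 1429.61 − 1257.72 = 171.89
b = Sxy/Sxx = 171.89/34.733333 = 4.948848
a = ȳ − b·x̄ = 33.45 − 4.948848·6.266667 = 2.437217
ŷ(2.6) = a + b·2.6 = 2.437217 + 4.948848·2.6 = 15.304223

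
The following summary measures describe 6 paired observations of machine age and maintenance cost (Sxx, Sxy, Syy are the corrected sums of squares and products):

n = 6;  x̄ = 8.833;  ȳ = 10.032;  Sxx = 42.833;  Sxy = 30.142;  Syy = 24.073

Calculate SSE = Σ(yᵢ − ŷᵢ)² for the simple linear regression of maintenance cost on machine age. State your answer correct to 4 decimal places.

2.8618

b = Sxy/Sxx = 30.142/42.833 = 0.703710
SSE = Syy − b·Sxy = 24.073 − 0.703710·30.142 = 2.861781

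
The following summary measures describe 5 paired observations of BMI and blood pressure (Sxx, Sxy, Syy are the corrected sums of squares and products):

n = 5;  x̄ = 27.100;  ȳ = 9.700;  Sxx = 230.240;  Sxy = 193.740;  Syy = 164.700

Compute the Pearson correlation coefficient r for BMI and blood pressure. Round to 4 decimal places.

0.9949

r = Sxy/√(Sxx·Syy) = 193.74/√(37920.528) = 193.74/194.731939 = 0.994906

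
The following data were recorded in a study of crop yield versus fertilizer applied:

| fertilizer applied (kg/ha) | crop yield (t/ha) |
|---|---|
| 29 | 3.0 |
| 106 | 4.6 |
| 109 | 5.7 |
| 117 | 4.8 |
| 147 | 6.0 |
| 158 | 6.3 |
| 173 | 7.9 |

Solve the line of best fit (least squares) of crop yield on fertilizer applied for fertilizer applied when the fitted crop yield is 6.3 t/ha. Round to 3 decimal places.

n = 7, Σx = 839, Σy = 38.3, Σxy = 5001.6, Σx² = 114149
Sxx = Σx² − (Σx)²/n = 114149 − 100560.142857 = 13588.857143
Sxy = Σxy − (Σx)(Σy)/n = 5001.6 − 4590.528571 = 411.071429
b = Sxy/Sxx = 411.071429/13588.857143 = 0.030251
a = ȳ − b·x̄ = 5.471429 − 0.030251·119.857143 = 1.845675
Set a + b·x = 6.3: x = (6.3 − 1.845675) / 0.030251 = 147.247368

147.247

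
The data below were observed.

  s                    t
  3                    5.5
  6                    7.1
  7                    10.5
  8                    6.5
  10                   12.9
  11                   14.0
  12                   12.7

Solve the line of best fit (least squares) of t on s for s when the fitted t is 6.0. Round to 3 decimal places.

4.096

n = 7, Σx = 57, Σy = 69.2, Σxy = 620, Σx² = 523
Sxx = Σx² − (Σx)²/n = 523 − 464.142857 = 58.857143
Sxy = Σxy − (Σx)(Σy)/n = 620 − 563.485714 = 56.514286
b = Sxy/Sxx = 56.514286/58.857143 = 0.960194
a = ȳ − b·x̄ = 9.885714 − 0.960194·8.142857 = 2.066990
Set a + b·x = 6.0: x = (6.0 − 2.066990) / 0.960194 = 4.096057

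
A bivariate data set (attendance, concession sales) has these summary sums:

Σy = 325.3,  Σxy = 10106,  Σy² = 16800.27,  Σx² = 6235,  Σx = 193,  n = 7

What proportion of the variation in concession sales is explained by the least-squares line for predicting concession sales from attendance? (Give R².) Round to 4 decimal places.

Sxx = Σx² − (Σx)²/n = 6235 − 5321.285714 = 913.714286
Sxy = Σxy − (Σx)(Σy)/n = 10106 − 8968.985714 = 1137.014286
Syy = Σy² − (Σy)²/n = 16800.27 − 15117.155714 = 1683.114286
R² = Sxy²/(Sxx·Syy) = (1137.014286)²/(913.714286·1683.114286) = 0.840636

0.8406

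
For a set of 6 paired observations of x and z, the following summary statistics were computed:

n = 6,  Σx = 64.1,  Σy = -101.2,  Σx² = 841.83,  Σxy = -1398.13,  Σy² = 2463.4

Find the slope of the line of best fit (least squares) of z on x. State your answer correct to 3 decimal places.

Sxx = Σx² − (Σx)²/n = 841.83 − 684.801667 = 157.028333
Sxy = Σxy − (Σx)(Σy)/n = -1398.13 − (-1081.153333) = -316.976667
b = Sxy/Sxx = -316.976667/157.028333 = -2.018595

-2.019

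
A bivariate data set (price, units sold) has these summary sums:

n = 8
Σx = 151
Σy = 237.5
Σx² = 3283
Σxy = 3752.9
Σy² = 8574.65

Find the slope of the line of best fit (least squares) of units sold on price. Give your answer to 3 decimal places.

Sxx = Σx² − (Σx)²/n = 3283 − 2850.125 = 432.875
Sxy = Σxy − (Σx)(Σy)/n = 3752.9 − 4482.8125 = -729.9125
b = Sxy/Sxx = -729.9125/432.875 = -1.686197

-1.686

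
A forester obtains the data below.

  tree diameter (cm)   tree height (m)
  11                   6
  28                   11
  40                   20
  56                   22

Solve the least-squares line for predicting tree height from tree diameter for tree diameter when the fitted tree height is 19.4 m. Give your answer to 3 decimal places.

45.912

n = 4, Σx = 135, Σy = 59, Σxy = 2406, Σx² = 5641
Sxx = Σx² − (Σx)²/n = 5641 − 4556.25 = 1084.75
Sxy = Σxy − (Σx)(Σy)/n = 2406 − 1991.25 = 414.75
b = Sxy/Sxx = 414.75/1084.75 = 0.382346
a = ȳ − b·x̄ = 14.75 − 0.382346·33.75 = 1.845817
Set a + b·x = 19.4: x = (19.4 − 1.845817) / 0.382346 = 45.911754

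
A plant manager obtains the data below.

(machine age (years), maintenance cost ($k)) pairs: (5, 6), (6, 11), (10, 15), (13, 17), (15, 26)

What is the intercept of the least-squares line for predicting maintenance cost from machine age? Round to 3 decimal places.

-0.984

n = 5, Σx = 49, Σy = 75, Σxy = 857, Σx² = 555
Sxx = Σx² − (Σx)²/n = 555 − 480.2 = 74.8
Sxy = Σxy − (Σx)(Σy)/n = 857 − 735 = 122
b = Sxy/Sxx = 122/74.8 = 1.631016
a = ȳ − b·x̄ = 15 − 1.631016·9.8 = -0.983957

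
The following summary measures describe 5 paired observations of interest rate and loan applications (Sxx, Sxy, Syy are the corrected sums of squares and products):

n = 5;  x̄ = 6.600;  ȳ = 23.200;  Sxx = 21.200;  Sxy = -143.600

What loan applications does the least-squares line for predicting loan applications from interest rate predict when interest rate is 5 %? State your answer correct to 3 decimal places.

34.038

b = Sxy/Sxx = -143.6/21.2 = -6.773585
a = ȳ − b·x̄ = 23.2 − (-6.773585)·6.6 = 67.905660
ŷ(5) = a + b·5 = 67.905660 + (-6.773585)·5 = 34.037736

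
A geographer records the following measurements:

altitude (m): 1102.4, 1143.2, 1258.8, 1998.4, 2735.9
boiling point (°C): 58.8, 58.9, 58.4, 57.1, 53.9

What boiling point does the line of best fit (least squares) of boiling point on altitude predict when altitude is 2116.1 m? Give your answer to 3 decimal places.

56.063

n = 5, Σx = 8238.7, Σy = 287.1, Σxy = 467243.17, Σx² = 15585520.81
Sxx = Σx² − (Σx)²/n = 15585520.81 − 13575235.538 = 2010285.272
Sxy = Σxy − (Σx)(Σy)/n = 467243.17 − 473066.154 = -5822.984
b = Sxy/Sxx = -5822.984/2010285.272 = -0.002897
a = ȳ − b·x̄ = 57.42 − (-0.002897)·1647.74 = 62.192837
ŷ(2116.1) = a + b·2116.1 = 62.192837 + (-0.002897)·2116.1 = 56.063350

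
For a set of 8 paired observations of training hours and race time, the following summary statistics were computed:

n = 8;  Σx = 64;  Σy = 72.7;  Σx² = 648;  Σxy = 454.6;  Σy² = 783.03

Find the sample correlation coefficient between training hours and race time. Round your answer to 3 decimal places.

-0.984

Sxx = Σx² − (Σx)²/n = 648 − 512 = 136
Sxy = Σxy − (Σx)(Σy)/n = 454.6 − 581.6 = -127
Syy = Σy² − (Σy)²/n = 783.03 − 660.66125 = 122.36875
r = Sxy/√(Sxx·Syy) = -127/√(16642.15) = -127/129.004457 = -0.984462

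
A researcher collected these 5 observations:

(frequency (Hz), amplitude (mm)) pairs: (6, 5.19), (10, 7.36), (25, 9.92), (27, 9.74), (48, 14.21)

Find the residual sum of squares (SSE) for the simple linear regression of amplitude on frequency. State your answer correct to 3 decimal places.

1.110

n = 5, Σx = 116, Σy = 46.42, Σxy = 1297.8, Σx² = 3794, Σy² = 476.3038
Sxx = Σx² − (Σx)²/n = 3794 − 2691.2 = 1102.8
Sxy = Σxy − (Σx)(Σy)/n = 1297.8 − 1076.944 = 220.856
Syy = Σy² − (Σy)²/n = 476.3038 − 430.96328 = 45.34052
b = Sxy/Sxx = 220.856/1102.8 = 0.200268
SSE = Syy − b·Sxy = 45.34052 − 0.200268·220.856 = 1.110041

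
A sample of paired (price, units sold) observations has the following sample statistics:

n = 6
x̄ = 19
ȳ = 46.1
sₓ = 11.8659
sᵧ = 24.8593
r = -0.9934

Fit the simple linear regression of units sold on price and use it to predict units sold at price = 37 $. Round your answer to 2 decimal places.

b = r · sᵧ/sₓ = -0.9934 · 24.8593/11.8659 = -2.081193
a = ȳ − b·x̄ = 46.1 − (-2.081193)·19 = 85.642668
ŷ(37) = a + b·37 = 85.642668 + (-2.081193)·37 = 8.638525

8.64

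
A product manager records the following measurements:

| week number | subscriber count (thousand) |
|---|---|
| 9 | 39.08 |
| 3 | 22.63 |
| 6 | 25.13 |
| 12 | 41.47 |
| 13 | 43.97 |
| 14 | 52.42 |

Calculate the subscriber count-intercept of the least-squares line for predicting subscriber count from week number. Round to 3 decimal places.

13.180

n = 6, Σx = 57, Σy = 224.7, Σxy = 2373.52, Σx² = 635
Sxx = Σx² − (Σx)²/n = 635 − 541.5 = 93.5
Sxy = Σxy − (Σx)(Σy)/n = 2373.52 − 2134.65 = 238.87
b = Sxy/Sxx = 238.87/93.5 = 2.554759
a = ȳ − b·x̄ = 37.45 − 2.554759·9.5 = 13.179786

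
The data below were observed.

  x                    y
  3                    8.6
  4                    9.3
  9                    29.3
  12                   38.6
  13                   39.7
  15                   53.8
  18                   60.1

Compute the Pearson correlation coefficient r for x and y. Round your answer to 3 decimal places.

0.994

n = 7, Σx = 74, Σy = 239.4, Σxy = 3194.8, Σx² = 968, Σy² = 10591.44
Sxx = Σx² − (Σx)²/n = 968 − 782.285714 = 185.714286
Sxy = Σxy − (Σx)(Σy)/n = 3194.8 − 2530.8 = 664
Syy = Σy² − (Σy)²/n = 10591.44 − 8187.48 = 2403.96
r = Sxy/√(Sxx·Syy) = 664/√(446449.714286) = 664/668.168926 = 0.993761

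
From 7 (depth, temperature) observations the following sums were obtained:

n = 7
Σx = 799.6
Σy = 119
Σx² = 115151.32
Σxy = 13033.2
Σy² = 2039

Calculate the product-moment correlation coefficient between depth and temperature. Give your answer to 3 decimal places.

-0.907

Sxx = Σx² − (Σx)²/n = 115151.32 − 91337.165714 = 23814.154286
Sxy = Σxy − (Σx)(Σy)/n = 13033.2 − 13593.2 = -560
Syy = Σy² − (Σy)²/n = 2039 − 2023 = 16
r = Sxy/√(Sxx·Syy) = -560/√(381026.468571) = -560/617.273415 = -0.907215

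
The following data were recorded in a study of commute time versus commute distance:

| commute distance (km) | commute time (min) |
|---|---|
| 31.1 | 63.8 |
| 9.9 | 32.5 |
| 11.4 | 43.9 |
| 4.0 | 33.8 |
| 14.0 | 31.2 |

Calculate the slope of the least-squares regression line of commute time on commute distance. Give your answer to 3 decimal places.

n = 5, Σx = 70.4, Σy = 205.2, Σxy = 3378.39, Σx² = 1407.18
Sxx = Σx² − (Σx)²/n = 1407.18 − 991.232 = 415.948
Sxy = Σxy − (Σx)(Σy)/n = 3378.39 − 2889.216 = 489.174
b = Sxy/Sxx = 489.174/415.948 = 1.176046

1.176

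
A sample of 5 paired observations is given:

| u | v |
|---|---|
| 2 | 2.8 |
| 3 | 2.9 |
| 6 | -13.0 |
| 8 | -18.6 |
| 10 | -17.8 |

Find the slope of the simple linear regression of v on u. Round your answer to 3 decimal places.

-3.059

n = 5, Σx = 29, Σy = -43.7, Σxy = -390.5, Σx² = 213
Sxx = Σx² − (Σx)²/n = 213 − 168.2 = 44.8
Sxy = Σxy − (Σx)(Σy)/n = -390.5 − (-253.46) = -137.04
b = Sxy/Sxx = -137.04/44.8 = -3.058929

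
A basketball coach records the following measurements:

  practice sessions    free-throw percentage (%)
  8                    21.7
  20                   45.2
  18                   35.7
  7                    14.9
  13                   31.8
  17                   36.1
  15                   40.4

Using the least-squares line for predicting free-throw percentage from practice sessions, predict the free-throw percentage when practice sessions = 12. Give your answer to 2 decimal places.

n = 7, Σx = 98, Σy = 225.8, Σxy = 3457.6, Σx² = 1520
Sxx = Σx² − (Σx)²/n = 1520 − 1372 = 148
Sxy = Σxy − (Σx)(Σy)/n = 3457.6 − 3161.2 = 296.4
b = Sxy/Sxx = 296.4/148 = 2.002703
a = ȳ − b·x̄ = 32.257143 − 2.002703·14 = 4.219305
ŷ(12) = a + b·12 = 4.219305 + 2.002703·12 = 28.251737

28.25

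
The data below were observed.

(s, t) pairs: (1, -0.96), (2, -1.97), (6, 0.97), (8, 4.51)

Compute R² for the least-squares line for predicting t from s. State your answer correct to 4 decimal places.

n = 4, Σx = 17, Σy = 2.55, Σxy = 37, Σx² = 105, Σy² = 26.0835
Sxx = Σx² − (Σx)²/n = 105 − 72.25 = 32.75
Sxy = Σxy − (Σx)(Σy)/n = 37 − 10.8375 = 26.1625
Syy = Σy² − (Σy)²/n = 26.0835 − 1.625625 = 24.457875
R² = Sxy²/(Sxx·Syy) = (26.1625)²/(32.75·24.457875) = 0.854532

0.8545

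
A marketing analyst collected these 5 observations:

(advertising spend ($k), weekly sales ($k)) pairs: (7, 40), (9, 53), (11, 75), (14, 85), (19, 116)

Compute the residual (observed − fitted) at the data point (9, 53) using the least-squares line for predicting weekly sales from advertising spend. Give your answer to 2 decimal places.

n = 5, Σx = 60, Σy = 369, Σxy = 4976, Σx² = 808
Sxx = Σx² − (Σx)²/n = 808 − 720 = 88
Sxy = Σxy − (Σx)(Σy)/n = 4976 − 4428 = 548
b = Sxy/Sxx = 548/88 = 6.227273
a = ȳ − b·x̄ = 73.8 − 6.227273·12 = -0.927273
ŷ(9) = -0.927273 + 6.227273·9 = 55.118182
residual = y − ŷ = 53 − 55.118182 = -2.118182

-2.12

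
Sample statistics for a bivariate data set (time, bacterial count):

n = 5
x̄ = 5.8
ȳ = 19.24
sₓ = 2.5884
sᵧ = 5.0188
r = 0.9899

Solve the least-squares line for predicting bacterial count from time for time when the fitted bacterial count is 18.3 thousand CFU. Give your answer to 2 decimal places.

5.31

b = r · sᵧ/sₓ = 0.9899 · 5.0188/2.5884 = 1.919375
a = ȳ − b·x̄ = 19.24 − 1.919375·5.8 = 8.107625
Set a + b·x = 18.3: x = (18.3 − 8.107625) / 1.919375 = 5.310257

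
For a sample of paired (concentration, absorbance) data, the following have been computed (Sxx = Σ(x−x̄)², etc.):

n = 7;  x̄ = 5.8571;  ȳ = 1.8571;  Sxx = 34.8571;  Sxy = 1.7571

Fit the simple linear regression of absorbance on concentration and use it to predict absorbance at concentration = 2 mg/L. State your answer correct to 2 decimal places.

1.66

b = Sxy/Sxx = 1.7571/34.8571 = 0.050409
a = ȳ − b·x̄ = 1.8571 − 0.050409·5.8571 = 1.561851
ŷ(2) = a + b·2 = 1.561851 + 0.050409·2 = 1.662669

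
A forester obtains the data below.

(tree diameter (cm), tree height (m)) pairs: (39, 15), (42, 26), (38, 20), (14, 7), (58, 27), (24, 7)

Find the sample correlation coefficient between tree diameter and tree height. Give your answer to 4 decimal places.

n = 6, Σx = 215, Σy = 102, Σxy = 4269, Σx² = 8865, Σy² = 2128
Sxx = Σx² − (Σx)²/n = 8865 − 7704.166667 = 1160.833333
Sxy = Σxy − (Σx)(Σy)/n = 4269 − 3655 = 614
Syy = Σy² − (Σy)²/n = 2128 − 1734 = 394
r = Sxy/√(Sxx·Syy) = 614/√(457368.333333) = 614/676.290125 = 0.907894

0.9079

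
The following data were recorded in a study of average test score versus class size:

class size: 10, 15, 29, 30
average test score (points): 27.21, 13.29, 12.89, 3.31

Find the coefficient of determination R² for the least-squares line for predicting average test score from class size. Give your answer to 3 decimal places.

n = 4, Σx = 84, Σy = 56.7, Σxy = 944.56, Σx² = 2066, Σy² = 1094.1164
Sxx = Σx² − (Σx)²/n = 2066 − 1764 = 302
Sxy = Σxy − (Σx)(Σy)/n = 944.56 − 1190.7 = -246.14
Syy = Σy² − (Σy)²/n = 1094.1164 − 803.7225 = 290.3939
R² = Sxy²/(Sxx·Syy) = (-246.14)²/(302·290.3939) = 0.690828

0.691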